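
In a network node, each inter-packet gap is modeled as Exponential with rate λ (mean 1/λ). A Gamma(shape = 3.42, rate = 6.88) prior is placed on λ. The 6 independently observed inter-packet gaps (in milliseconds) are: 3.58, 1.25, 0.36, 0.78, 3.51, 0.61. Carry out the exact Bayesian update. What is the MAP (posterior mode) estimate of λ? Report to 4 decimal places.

0.4962

With a Gamma(shape α, rate β) prior on the exponential rate λ, the posterior after n observations with total T = Σxᵢ is Gamma(α+n, β+T).
Sum of observations T = 10.09 milliseconds; n = 6.
Posterior: Gamma(3.42+6, 6.88+10.09) = Gamma(9.42, 16.97).
Mode = (α−1)/β = 0.4962.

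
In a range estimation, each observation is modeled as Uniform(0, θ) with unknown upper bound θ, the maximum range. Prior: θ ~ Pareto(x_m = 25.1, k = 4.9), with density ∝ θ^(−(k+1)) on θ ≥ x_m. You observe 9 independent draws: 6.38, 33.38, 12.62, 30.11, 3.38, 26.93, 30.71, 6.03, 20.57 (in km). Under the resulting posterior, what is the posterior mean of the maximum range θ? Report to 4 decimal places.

A Pareto(scale x_m, shape k) prior on the upper bound θ of Uniform(0, θ) is conjugate: posterior is Pareto(max(x_m, max xᵢ), k + n).
Sample maximum = 33.38; prior scale x_m = 25.1 → posterior scale = max = 33.38.
Posterior shape = 4.9 + 9 = 13.9.
E[θ|data] = k·x_m/(k−1) = 13.9·33.38/12.9 = 35.9676.

35.9676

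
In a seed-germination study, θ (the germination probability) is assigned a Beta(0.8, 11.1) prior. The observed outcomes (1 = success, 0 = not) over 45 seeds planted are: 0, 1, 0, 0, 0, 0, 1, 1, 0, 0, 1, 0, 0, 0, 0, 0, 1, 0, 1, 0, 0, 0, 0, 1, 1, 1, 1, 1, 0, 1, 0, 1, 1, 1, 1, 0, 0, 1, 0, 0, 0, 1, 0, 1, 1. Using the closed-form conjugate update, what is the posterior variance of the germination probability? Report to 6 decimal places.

0.004006

The Beta prior is conjugate to a Binomial/Bernoulli likelihood; the update adds successes to α and failures to β.
Posterior: Beta(α+k, β+n−k) = Beta(0.8+20, 11.1+25) = Beta(20.8, 36.1).
Var = αβ/((α+β)²(α+β+1)) = 20.8·36.1/(56.9²·57.9) = 0.004006.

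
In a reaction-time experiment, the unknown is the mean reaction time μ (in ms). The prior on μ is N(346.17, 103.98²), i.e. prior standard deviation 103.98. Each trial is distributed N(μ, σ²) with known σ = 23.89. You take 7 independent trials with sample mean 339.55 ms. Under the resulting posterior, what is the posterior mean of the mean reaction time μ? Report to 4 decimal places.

For Normal data with known variance σ², a Normal(μ₀, σ₀²) prior on μ is conjugate. Posterior precision = 1/σ₀² + n/σ²; posterior mean is the precision-weighted average of μ₀ and x̄.
n·x̄ = 7·339.55 = 2376.85.
σ₀² = 103.98² = 10811.8404, σ² = 23.89² = 570.7321; σ² + n·σ₀² = 570.7321 + 7·10811.8404 = 76253.6149.
Posterior mean = (μ₀/σ₀² + n·x̄/σ²)/(1/σ₀² + n/σ²) = (σ²·μ₀ + σ₀²·n·x̄)/(σ² + n·σ₀²) = (570.7321·346.17 + 10811.8404·2376.85)/76253.6149 = 25895693.185797/76253.6149 = 339.5995.

339.5995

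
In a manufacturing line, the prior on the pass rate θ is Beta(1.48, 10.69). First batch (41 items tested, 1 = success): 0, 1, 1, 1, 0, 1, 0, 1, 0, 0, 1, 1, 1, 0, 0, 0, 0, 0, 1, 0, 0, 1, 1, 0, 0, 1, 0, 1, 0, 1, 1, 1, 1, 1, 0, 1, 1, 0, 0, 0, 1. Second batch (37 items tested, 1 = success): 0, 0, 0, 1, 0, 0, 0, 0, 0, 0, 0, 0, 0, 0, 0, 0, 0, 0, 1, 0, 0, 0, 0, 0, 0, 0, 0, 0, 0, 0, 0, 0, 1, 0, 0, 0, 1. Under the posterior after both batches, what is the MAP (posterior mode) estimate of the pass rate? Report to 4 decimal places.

0.2890

The Beta prior is conjugate to a Binomial/Bernoulli likelihood; the update adds successes to α and failures to β.
After batch 1: Beta(1.48+21, 10.69+20) = Beta(22.48, 30.69).
After batch 2: Beta(22.48+4, 30.69+33) = Beta(26.48, 63.69).
Mode of Beta(a,b) for a,b>1 is (a−1)/(a+b−2) = 25.48/88.17 = 0.2890.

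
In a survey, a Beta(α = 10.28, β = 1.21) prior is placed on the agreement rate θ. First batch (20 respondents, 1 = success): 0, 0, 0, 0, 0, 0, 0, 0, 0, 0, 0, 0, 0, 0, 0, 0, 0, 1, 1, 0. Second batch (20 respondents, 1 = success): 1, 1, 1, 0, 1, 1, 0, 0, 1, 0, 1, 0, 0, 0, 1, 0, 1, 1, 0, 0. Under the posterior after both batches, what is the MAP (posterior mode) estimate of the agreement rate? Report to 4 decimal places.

0.4300

The Beta prior is conjugate to a Binomial/Bernoulli likelihood; the update adds successes to α and failures to β.
After batch 1: Beta(10.28+2, 1.21+18) = Beta(12.28, 19.21).
After batch 2: Beta(12.28+10, 19.21+10) = Beta(22.28, 29.21).
Mode of Beta(a,b) for a,b>1 is (a−1)/(a+b−2) = 21.28/49.49 = 0.4300.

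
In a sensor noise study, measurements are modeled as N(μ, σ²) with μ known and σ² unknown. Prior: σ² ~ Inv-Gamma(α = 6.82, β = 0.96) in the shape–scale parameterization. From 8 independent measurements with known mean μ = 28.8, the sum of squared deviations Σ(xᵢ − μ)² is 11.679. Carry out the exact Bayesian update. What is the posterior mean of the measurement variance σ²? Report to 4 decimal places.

0.6924

With known mean μ and an Inverse-Gamma(α, β) prior on σ², the Normal likelihood is conjugate: posterior is Inv-Gamma(α + n/2, β + Σ(xᵢ−μ)²/2).
Posterior: Inv-Gamma(6.82 + 8/2, 0.96 + 11.679/2) = Inv-Gamma(10.82, 6.7995).
E[σ²|data] = β/(α−1) = 6.7995/9.82 = 0.6924.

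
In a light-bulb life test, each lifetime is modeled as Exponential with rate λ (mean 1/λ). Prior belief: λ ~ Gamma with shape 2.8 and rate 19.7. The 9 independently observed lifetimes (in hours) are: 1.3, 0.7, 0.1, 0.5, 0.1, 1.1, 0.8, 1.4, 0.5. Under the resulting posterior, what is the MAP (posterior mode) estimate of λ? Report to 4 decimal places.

With a Gamma(shape α, rate β) prior on the exponential rate λ, the posterior after n observations with total T = Σxᵢ is Gamma(α+n, β+T).
Sum of observations T = 6.5 hours; n = 9.
Posterior: Gamma(2.8+9, 19.7+6.5) = Gamma(11.8, 26.2).
Mode = (α−1)/β = 0.4122.

0.4122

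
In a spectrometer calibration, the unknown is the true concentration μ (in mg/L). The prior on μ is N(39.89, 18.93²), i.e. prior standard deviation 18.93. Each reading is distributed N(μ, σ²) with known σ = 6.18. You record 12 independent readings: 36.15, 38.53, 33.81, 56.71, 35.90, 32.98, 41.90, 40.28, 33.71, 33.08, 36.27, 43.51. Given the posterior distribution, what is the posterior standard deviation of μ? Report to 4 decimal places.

1.7761

For Normal data with known variance σ², a Normal(μ₀, σ₀²) prior on μ is conjugate. Posterior precision = 1/σ₀² + n/σ²; posterior mean is the precision-weighted average of μ₀ and x̄.
σ₀² = 18.93² = 358.3449, σ² = 6.18² = 38.1924; σ² + n·σ₀² = 38.1924 + 12·358.3449 = 4338.3312.
Posterior precision = 1/σ₀² + n/σ² = 1/358.3449 + 12/38.1924 = (σ² + n·σ₀²)/(σ₀²σ²) = 4338.3312/(358.3449·38.1924); posterior variance σₙ² = σ₀²σ²/(σ² + n·σ₀²) = 358.3449·38.1924/4338.3312 = 3.154681.
Posterior SD = √σₙ² = √(358.3449·38.1924/4338.3312) = 1.7761.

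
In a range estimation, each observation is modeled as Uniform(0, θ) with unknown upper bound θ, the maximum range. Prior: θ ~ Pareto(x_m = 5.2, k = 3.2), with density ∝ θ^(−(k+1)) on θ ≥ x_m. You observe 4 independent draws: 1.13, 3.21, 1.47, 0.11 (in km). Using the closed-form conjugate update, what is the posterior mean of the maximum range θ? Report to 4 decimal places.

A Pareto(scale x_m, shape k) prior on the upper bound θ of Uniform(0, θ) is conjugate: posterior is Pareto(max(x_m, max xᵢ), k + n).
Sample maximum = 3.21; prior scale x_m = 5.2 → posterior scale = max = 5.20.
Posterior shape = 3.2 + 4 = 7.2.
E[θ|data] = k·x_m/(k−1) = 7.2·5.20/6.2 = 6.0387.

6.0387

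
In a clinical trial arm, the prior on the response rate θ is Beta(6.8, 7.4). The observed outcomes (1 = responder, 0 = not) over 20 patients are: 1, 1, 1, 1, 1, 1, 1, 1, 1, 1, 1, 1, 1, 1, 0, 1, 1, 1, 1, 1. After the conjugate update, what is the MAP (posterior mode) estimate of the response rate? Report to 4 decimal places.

The Beta prior is conjugate to a Binomial/Bernoulli likelihood; the update adds successes to α and failures to β.
Posterior: Beta(α+k, β+n−k) = Beta(6.8+19, 7.4+1) = Beta(25.8, 8.4).
Mode of Beta(a,b) for a,b>1 is (a−1)/(a+b−2) = 24.8/32.2 = 0.7702.

0.7702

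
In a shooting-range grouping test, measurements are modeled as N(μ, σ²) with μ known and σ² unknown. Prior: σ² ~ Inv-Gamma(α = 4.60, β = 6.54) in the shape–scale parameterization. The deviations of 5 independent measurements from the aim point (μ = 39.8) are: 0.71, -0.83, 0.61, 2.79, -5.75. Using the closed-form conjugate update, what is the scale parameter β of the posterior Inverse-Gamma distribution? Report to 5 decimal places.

With known mean μ and an Inverse-Gamma(α, β) prior on σ², the Normal likelihood is conjugate: posterior is Inv-Gamma(α + n/2, β + Σ(xᵢ−μ)²/2).
Σ(xᵢ−μ)² = (0.71)² + (-0.83)² + (0.61)² + (2.79)² + (-5.75)² = 42.4117.
Posterior: Inv-Gamma(4.60 + 5/2, 6.54 + 42.4117/2) = Inv-Gamma(7.10, 27.74585).
Posterior β = 27.74585.

27.74585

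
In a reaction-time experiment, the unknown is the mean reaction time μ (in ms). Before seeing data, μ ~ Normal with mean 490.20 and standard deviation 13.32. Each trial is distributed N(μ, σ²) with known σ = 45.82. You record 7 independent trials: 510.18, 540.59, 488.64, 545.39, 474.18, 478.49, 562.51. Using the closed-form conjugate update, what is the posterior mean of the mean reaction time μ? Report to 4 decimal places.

For Normal data with known variance σ², a Normal(μ₀, σ₀²) prior on μ is conjugate. Posterior precision = 1/σ₀² + n/σ²; posterior mean is the precision-weighted average of μ₀ and x̄.
Σxᵢ = 510.18 + 540.59 + 488.64 + 545.39 + 474.18 + 478.49 + 562.51 = 3599.98, so n·x̄ = 3599.98.
σ₀² = 13.32² = 177.4224, σ² = 45.82² = 2099.4724; σ² + n·σ₀² = 2099.4724 + 7·177.4224 = 3341.4292.
Posterior mean = (μ₀/σ₀² + n·x̄/σ²)/(1/σ₀² + n/σ²) = (σ²·μ₀ + σ₀²·n·x̄)/(σ² + n·σ₀²) = (2099.4724·490.20 + 177.4224·3599.98)/3341.4292 = 1667878.462032/3341.4292 = 499.1512.

499.1512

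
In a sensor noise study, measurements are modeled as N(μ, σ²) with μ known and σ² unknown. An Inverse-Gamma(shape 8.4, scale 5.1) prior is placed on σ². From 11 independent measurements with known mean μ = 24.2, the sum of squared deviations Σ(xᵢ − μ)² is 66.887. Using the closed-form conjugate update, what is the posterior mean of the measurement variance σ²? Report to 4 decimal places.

2.9879

With known mean μ and an Inverse-Gamma(α, β) prior on σ², the Normal likelihood is conjugate: posterior is Inv-Gamma(α + n/2, β + Σ(xᵢ−μ)²/2).
Posterior: Inv-Gamma(8.4 + 11/2, 5.1 + 66.887/2) = Inv-Gamma(13.90, 38.5435).
E[σ²|data] = β/(α−1) = 38.5435/12.90 = 2.9879.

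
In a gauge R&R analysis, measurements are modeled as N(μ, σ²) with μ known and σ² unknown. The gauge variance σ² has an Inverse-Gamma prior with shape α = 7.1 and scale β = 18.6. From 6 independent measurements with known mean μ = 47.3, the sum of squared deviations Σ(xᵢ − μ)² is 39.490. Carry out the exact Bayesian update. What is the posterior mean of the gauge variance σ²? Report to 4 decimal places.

With known mean μ and an Inverse-Gamma(α, β) prior on σ², the Normal likelihood is conjugate: posterior is Inv-Gamma(α + n/2, β + Σ(xᵢ−μ)²/2).
Posterior: Inv-Gamma(7.1 + 6/2, 18.6 + 39.490/2) = Inv-Gamma(10.10, 38.3450).
E[σ²|data] = β/(α−1) = 38.3450/9.10 = 4.2137.

4.2137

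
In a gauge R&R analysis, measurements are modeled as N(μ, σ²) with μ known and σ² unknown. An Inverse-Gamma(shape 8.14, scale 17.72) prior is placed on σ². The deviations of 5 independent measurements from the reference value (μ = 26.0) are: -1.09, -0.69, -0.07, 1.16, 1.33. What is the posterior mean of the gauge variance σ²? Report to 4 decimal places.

With known mean μ and an Inverse-Gamma(α, β) prior on σ², the Normal likelihood is conjugate: posterior is Inv-Gamma(α + n/2, β + Σ(xᵢ−μ)²/2).
Σ(xᵢ−μ)² = (-1.09)² + (-0.69)² + (-0.07)² + (1.16)² + (1.33)² = 4.7836.
Posterior: Inv-Gamma(8.14 + 5/2, 17.72 + 4.7836/2) = Inv-Gamma(10.64, 20.11180).
E[σ²|data] = β/(α−1) = 20.11180/9.64 = 2.0863.

2.0863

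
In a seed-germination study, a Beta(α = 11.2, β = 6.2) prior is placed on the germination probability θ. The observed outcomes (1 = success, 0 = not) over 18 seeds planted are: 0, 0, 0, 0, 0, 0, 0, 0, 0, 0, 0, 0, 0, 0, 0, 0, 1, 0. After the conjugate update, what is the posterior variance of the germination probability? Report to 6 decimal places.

The Beta prior is conjugate to a Binomial/Bernoulli likelihood; the update adds successes to α and failures to β.
Posterior: Beta(α+k, β+n−k) = Beta(11.2+1, 6.2+17) = Beta(12.2, 23.2).
Var = αβ/((α+β)²(α+β+1)) = 12.2·23.2/(35.4²·36.4) = 0.006205.

0.006205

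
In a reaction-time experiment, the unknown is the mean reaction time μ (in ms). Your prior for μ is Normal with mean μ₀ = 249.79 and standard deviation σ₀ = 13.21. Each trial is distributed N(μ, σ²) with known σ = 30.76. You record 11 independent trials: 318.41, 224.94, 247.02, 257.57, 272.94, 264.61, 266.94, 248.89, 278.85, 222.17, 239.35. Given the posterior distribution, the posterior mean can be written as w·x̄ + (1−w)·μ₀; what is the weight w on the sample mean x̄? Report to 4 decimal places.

For Normal data with known variance σ², a Normal(μ₀, σ₀²) prior on μ is conjugate. Posterior precision = 1/σ₀² + n/σ²; posterior mean is the precision-weighted average of μ₀ and x̄.
σ₀² = 13.21² = 174.5041, σ² = 30.76² = 946.1776. Prior precision 1/σ₀² = 1/174.5041; data precision n/σ² = 11/946.1776.
w = (n/σ²)/(1/σ₀² + n/σ²) = n·σ₀²/(σ² + n·σ₀²) = 11·174.5041/(946.1776 + 11·174.5041) = 1919.5451/2865.7227 = 0.6698.

0.6698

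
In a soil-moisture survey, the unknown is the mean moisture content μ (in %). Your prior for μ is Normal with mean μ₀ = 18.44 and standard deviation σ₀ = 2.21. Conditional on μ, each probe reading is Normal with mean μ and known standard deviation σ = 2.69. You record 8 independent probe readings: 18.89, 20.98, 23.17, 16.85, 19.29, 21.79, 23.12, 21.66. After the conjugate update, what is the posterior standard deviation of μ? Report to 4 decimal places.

0.8736

For Normal data with known variance σ², a Normal(μ₀, σ₀²) prior on μ is conjugate. Posterior precision = 1/σ₀² + n/σ²; posterior mean is the precision-weighted average of μ₀ and x̄.
σ₀² = 2.21² = 4.8841, σ² = 2.69² = 7.2361; σ² + n·σ₀² = 7.2361 + 8·4.8841 = 46.3089.
Posterior precision = 1/σ₀² + n/σ² = 1/4.8841 + 8/7.2361 = (σ² + n·σ₀²)/(σ₀²σ²) = 46.3089/(4.8841·7.2361); posterior variance σₙ² = σ₀²σ²/(σ² + n·σ₀²) = 4.8841·7.2361/46.3089 = 0.763176.
Posterior SD = √σₙ² = √(4.8841·7.2361/46.3089) = 0.8736.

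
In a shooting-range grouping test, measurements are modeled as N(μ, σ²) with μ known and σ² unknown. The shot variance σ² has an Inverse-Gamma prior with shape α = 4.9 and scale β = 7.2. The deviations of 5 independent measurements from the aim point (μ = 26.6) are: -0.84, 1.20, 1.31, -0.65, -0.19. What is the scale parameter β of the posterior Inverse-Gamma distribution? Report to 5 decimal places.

9.36015

With known mean μ and an Inverse-Gamma(α, β) prior on σ², the Normal likelihood is conjugate: posterior is Inv-Gamma(α + n/2, β + Σ(xᵢ−μ)²/2).
Σ(xᵢ−μ)² = (-0.84)² + (1.20)² + (1.31)² + (-0.65)² + (-0.19)² = 4.3203.
Posterior: Inv-Gamma(4.9 + 5/2, 7.2 + 4.3203/2) = Inv-Gamma(7.40, 9.36015).
Posterior β = 9.36015.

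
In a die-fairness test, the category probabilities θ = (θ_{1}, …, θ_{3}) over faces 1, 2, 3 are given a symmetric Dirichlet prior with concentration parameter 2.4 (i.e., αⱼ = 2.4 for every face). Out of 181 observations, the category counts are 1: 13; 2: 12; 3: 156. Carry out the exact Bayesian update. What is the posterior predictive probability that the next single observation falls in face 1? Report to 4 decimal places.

The Dirichlet prior is conjugate to the Multinomial likelihood: each posterior αⱼ = prior αⱼ + observed count nⱼ.
Posterior concentration: (15.4, 14.4, 158.4), total = 188.2.
P(next = 1 | data) = α_{1}/Σα = 0.0818.

0.0818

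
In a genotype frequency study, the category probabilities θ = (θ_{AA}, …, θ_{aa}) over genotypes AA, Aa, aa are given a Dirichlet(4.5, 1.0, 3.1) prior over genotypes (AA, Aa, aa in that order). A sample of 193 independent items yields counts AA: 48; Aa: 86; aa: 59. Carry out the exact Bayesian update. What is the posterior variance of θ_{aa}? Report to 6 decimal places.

0.001052

The Dirichlet prior is conjugate to the Multinomial likelihood: each posterior αⱼ = prior αⱼ + observed count nⱼ.
Posterior concentration: (52.5, 87.0, 62.1), total = 201.6.
Var[θ_j] = α_j(Σα−α_j)/((Σα)²(Σα+1)) = 62.1·139.5/(201.6²·202.6) = 0.001052.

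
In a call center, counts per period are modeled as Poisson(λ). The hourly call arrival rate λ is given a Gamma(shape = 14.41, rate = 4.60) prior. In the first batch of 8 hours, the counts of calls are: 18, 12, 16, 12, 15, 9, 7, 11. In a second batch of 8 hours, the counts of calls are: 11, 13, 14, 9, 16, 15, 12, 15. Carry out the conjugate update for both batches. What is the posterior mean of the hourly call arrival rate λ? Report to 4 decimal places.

10.6510

With a Gamma(shape α, rate β) prior, the Poisson likelihood is conjugate: the posterior is Gamma(α + ΣXᵢ, β + n).
Batch 1: sum of counts S = 100 over n = 8 hours.
After batch 1: Gamma(α+S, β+n) = Gamma(14.41+100, 4.60+8) = Gamma(114.41, 12.60).
Batch 2: sum of counts S = 105 over n = 8 hours.
After batch 2: Gamma(α+S, β+n) = Gamma(114.41+105, 12.60+8) = Gamma(219.41, 20.60).
Posterior mean = α/β = 219.41/20.60 = 10.6510.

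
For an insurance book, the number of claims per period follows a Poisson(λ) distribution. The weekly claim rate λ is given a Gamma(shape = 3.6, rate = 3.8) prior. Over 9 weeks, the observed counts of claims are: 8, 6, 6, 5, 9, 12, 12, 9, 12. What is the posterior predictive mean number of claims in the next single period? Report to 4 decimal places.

With a Gamma(shape α, rate β) prior, the Poisson likelihood is conjugate: the posterior is Gamma(α + ΣXᵢ, β + n).
Sum of counts S = 79 over n = 9 weeks.
Posterior: Gamma(α+S, β+n) = Gamma(3.6+79, 3.8+9) = Gamma(82.6, 12.8).
The predictive distribution for one future period is NegBinom with mean α/β = 6.4531.

6.4531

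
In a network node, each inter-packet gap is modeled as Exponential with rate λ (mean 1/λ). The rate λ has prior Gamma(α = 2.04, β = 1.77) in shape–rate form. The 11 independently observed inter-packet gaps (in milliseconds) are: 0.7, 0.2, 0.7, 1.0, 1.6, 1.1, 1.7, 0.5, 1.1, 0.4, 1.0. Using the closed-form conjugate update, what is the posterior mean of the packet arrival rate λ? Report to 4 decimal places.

With a Gamma(shape α, rate β) prior on the exponential rate λ, the posterior after n observations with total T = Σxᵢ is Gamma(α+n, β+T).
Sum of observations T = 10.0 milliseconds; n = 11.
Posterior: Gamma(2.04+11, 1.77+10.0) = Gamma(13.04, 11.77).
Posterior mean of λ = α/β = 13.04/11.77 = 1.1079.

1.1079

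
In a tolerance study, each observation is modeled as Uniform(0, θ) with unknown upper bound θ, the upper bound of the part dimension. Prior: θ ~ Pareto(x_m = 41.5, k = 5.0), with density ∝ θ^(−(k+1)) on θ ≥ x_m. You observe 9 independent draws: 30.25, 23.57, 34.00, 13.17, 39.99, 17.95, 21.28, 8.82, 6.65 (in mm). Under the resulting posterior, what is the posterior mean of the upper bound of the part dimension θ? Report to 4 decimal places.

44.6923

A Pareto(scale x_m, shape k) prior on the upper bound θ of Uniform(0, θ) is conjugate: posterior is Pareto(max(x_m, max xᵢ), k + n).
Sample maximum = 39.99; prior scale x_m = 41.5 → posterior scale = max = 41.50.
Posterior shape = 5.0 + 9 = 14.0.
E[θ|data] = k·x_m/(k−1) = 14.0·41.50/13.0 = 44.6923.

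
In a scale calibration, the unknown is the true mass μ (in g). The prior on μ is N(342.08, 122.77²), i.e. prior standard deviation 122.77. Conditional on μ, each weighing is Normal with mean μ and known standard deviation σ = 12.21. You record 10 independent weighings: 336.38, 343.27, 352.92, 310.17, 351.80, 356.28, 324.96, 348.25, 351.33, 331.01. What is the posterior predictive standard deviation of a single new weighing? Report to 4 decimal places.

12.8054

For Normal data with known variance σ², a Normal(μ₀, σ₀²) prior on μ is conjugate. Posterior precision = 1/σ₀² + n/σ²; posterior mean is the precision-weighted average of μ₀ and x̄.
σ₀² = 122.77² = 15072.4729, σ² = 12.21² = 149.0841; σ² + n·σ₀² = 149.0841 + 10·15072.4729 = 150873.8131.
Posterior precision = 1/σ₀² + n/σ² = 1/15072.4729 + 10/149.0841 = (σ² + n·σ₀²)/(σ₀²σ²) = 150873.8131/(15072.4729·149.0841); posterior variance σₙ² = σ₀²σ²/(σ² + n·σ₀²) = 15072.4729·149.0841/150873.8131 = 14.893678.
Predictive variance for one new observation = σₙ² + σ² = 15072.4729·149.0841/150873.8131 + 149.0841 = σ²·(σ₀² + 150873.8131)/150873.8131 = 149.0841·165946.286/150873.8131 = 163.977778; SD = √(149.0841·165946.286/150873.8131) = 12.8054.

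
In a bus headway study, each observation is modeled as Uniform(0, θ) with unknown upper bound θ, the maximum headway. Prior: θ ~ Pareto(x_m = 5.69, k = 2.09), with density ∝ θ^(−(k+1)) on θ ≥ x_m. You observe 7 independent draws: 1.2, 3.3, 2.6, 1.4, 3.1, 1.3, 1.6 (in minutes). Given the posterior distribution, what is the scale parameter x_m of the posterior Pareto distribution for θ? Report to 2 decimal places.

5.69

A Pareto(scale x_m, shape k) prior on the upper bound θ of Uniform(0, θ) is conjugate: posterior is Pareto(max(x_m, max xᵢ), k + n).
Sample maximum = 3.3; prior scale x_m = 5.69 → posterior scale = max = 5.69.
Posterior shape = 2.09 + 7 = 9.09.
Posterior scale x_m = 5.69.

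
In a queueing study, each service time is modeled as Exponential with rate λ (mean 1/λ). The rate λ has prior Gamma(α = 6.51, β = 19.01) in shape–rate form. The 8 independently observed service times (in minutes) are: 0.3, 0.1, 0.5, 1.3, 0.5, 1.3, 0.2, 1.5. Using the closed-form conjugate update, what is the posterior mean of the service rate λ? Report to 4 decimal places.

With a Gamma(shape α, rate β) prior on the exponential rate λ, the posterior after n observations with total T = Σxᵢ is Gamma(α+n, β+T).
Sum of observations T = 5.7 minutes; n = 8.
Posterior: Gamma(6.51+8, 19.01+5.7) = Gamma(14.51, 24.71).
Posterior mean of λ = α/β = 14.51/24.71 = 0.5872.

0.5872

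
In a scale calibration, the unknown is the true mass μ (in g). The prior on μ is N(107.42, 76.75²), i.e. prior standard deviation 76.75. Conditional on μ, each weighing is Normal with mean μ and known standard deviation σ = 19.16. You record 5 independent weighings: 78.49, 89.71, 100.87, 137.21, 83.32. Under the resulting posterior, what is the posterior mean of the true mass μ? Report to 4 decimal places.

For Normal data with known variance σ², a Normal(μ₀, σ₀²) prior on μ is conjugate. Posterior precision = 1/σ₀² + n/σ²; posterior mean is the precision-weighted average of μ₀ and x̄.
Σxᵢ = 78.49 + 89.71 + 100.87 + 137.21 + 83.32 = 489.6, so n·x̄ = 489.6.
σ₀² = 76.75² = 5890.5625, σ² = 19.16² = 367.1056; σ² + n·σ₀² = 367.1056 + 5·5890.5625 = 29819.9181.
Posterior mean = (μ₀/σ₀² + n·x̄/σ²)/(1/σ₀² + n/σ²) = (σ²·μ₀ + σ₀²·n·x̄)/(σ² + n·σ₀²) = (367.1056·107.42 + 5890.5625·489.6)/29819.9181 = 2923453.883552/29819.9181 = 98.0370.

98.0370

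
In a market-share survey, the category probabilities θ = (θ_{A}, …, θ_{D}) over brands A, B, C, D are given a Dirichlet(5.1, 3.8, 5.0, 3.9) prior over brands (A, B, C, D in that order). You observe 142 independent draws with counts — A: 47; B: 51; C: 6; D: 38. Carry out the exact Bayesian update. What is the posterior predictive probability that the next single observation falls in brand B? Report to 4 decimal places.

The Dirichlet prior is conjugate to the Multinomial likelihood: each posterior αⱼ = prior αⱼ + observed count nⱼ.
Posterior concentration: (52.1, 54.8, 11.0, 41.9), total = 159.8.
P(next = B | data) = α_{B}/Σα = 0.3429.

0.3429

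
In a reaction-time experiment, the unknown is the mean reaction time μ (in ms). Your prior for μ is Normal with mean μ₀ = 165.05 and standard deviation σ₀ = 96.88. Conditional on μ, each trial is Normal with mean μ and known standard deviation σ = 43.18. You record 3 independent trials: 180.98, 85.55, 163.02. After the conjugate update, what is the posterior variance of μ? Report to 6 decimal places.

For Normal data with known variance σ², a Normal(μ₀, σ₀²) prior on μ is conjugate. Posterior precision = 1/σ₀² + n/σ²; posterior mean is the precision-weighted average of μ₀ and x̄.
σ₀² = 96.88² = 9385.7344, σ² = 43.18² = 1864.5124; σ² + n·σ₀² = 1864.5124 + 3·9385.7344 = 30021.7156.
Posterior precision = 1/σ₀² + n/σ² = 1/9385.7344 + 3/1864.5124 = (σ² + n·σ₀²)/(σ₀²σ²) = 30021.7156/(9385.7344·1864.5124); posterior variance σₙ² = σ₀²σ²/(σ² + n·σ₀²) = 9385.7344·1864.5124/30021.7156 = 582.905334.

582.905334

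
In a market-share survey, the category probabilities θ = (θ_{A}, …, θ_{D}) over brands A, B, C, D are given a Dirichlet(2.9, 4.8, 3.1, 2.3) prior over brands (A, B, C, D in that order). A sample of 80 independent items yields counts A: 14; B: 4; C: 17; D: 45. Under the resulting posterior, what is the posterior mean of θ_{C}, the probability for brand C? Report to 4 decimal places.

0.2159

The Dirichlet prior is conjugate to the Multinomial likelihood: each posterior αⱼ = prior αⱼ + observed count nⱼ.
Posterior concentration: (16.9, 8.8, 20.1, 47.3), total = 93.1.
E[θ_{C}|data] = α_{C}/Σα = 20.1/93.1 = 0.2159.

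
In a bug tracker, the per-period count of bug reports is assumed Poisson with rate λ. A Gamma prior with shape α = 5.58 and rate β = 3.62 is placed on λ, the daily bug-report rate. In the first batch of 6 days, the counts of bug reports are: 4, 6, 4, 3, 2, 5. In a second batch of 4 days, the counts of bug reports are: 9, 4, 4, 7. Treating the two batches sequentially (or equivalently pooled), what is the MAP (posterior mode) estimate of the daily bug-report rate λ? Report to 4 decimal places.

3.8605

With a Gamma(shape α, rate β) prior, the Poisson likelihood is conjugate: the posterior is Gamma(α + ΣXᵢ, β + n).
Batch 1: sum of counts S = 24 over n = 6 days.
After batch 1: Gamma(α+S, β+n) = Gamma(5.58+24, 3.62+6) = Gamma(29.58, 9.62).
Batch 2: sum of counts S = 24 over n = 4 days.
After batch 2: Gamma(α+S, β+n) = Gamma(29.58+24, 9.62+4) = Gamma(53.58, 13.62).
Mode of Gamma(α,β) for α≥1 is (α−1)/β = 52.58/13.62 = 3.8605.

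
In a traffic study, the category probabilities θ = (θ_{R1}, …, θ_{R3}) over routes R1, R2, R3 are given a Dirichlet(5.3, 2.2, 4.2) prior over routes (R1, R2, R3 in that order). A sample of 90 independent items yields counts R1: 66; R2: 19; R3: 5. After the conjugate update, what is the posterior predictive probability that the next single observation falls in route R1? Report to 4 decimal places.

The Dirichlet prior is conjugate to the Multinomial likelihood: each posterior αⱼ = prior αⱼ + observed count nⱼ.
Posterior concentration: (71.3, 21.2, 9.2), total = 101.7.
P(next = R1 | data) = α_{R1}/Σα = 0.7011.

0.7011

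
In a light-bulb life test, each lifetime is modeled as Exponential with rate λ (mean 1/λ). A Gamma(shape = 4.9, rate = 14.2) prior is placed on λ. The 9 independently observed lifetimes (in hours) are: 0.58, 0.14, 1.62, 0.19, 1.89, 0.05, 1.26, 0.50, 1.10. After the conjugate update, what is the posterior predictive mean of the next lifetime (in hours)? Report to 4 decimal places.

1.6690

With a Gamma(shape α, rate β) prior on the exponential rate λ, the posterior after n observations with total T = Σxᵢ is Gamma(α+n, β+T).
Sum of observations T = 7.33 hours; n = 9.
Posterior: Gamma(4.9+9, 14.2+7.33) = Gamma(13.9, 21.53).
The predictive distribution for the next observation is Lomax; its mean is β/(α−1) = 21.53/12.9 = 1.6690.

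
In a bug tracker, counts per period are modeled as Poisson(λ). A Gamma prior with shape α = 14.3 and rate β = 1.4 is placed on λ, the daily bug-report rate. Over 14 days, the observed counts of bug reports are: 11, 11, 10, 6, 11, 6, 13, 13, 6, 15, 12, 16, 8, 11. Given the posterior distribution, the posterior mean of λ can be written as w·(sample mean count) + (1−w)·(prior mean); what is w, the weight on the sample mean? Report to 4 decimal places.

With a Gamma(shape α, rate β) prior, the Poisson likelihood is conjugate: the posterior is Gamma(α + ΣXᵢ, β + n).
Posterior mean = (α₀+S)/(β₀+n) = [n/(β₀+n)]·(S/n) + [β₀/(β₀+n)]·(α₀/β₀), so only n and β₀ enter the weight.
Weight on data w = n/(β₀+n) = 14/(1.4+14) = 14/15.4 = 0.9091.

0.9091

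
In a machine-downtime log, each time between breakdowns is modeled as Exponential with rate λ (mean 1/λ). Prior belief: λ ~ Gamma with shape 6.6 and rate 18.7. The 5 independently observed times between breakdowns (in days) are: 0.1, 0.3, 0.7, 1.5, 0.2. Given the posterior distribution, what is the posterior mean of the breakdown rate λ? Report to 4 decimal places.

With a Gamma(shape α, rate β) prior on the exponential rate λ, the posterior after n observations with total T = Σxᵢ is Gamma(α+n, β+T).
Sum of observations T = 2.8 days; n = 5.
Posterior: Gamma(6.6+5, 18.7+2.8) = Gamma(11.6, 21.5).
Posterior mean of λ = α/β = 11.6/21.5 = 0.5395.

0.5395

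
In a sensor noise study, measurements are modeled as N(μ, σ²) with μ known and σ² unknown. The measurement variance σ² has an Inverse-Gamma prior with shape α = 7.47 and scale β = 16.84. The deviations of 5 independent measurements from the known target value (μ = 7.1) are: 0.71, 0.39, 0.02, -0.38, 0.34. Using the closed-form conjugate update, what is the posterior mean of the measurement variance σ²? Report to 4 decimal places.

1.9285

With known mean μ and an Inverse-Gamma(α, β) prior on σ², the Normal likelihood is conjugate: posterior is Inv-Gamma(α + n/2, β + Σ(xᵢ−μ)²/2).
Σ(xᵢ−μ)² = (0.71)² + (0.39)² + (0.02)² + (-0.38)² + (0.34)² = 0.9166.
Posterior: Inv-Gamma(7.47 + 5/2, 16.84 + 0.9166/2) = Inv-Gamma(9.97, 17.29830).
E[σ²|data] = β/(α−1) = 17.29830/8.97 = 1.9285.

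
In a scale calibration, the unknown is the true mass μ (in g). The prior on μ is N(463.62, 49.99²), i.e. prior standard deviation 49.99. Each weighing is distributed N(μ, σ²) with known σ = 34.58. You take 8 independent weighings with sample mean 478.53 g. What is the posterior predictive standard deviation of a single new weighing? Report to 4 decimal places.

36.5624

For Normal data with known variance σ², a Normal(μ₀, σ₀²) prior on μ is conjugate. Posterior precision = 1/σ₀² + n/σ²; posterior mean is the precision-weighted average of μ₀ and x̄.
σ₀² = 49.99² = 2499.0001, σ² = 34.58² = 1195.7764; σ² + n·σ₀² = 1195.7764 + 8·2499.0001 = 21187.7772.
Posterior precision = 1/σ₀² + n/σ² = 1/2499.0001 + 8/1195.7764 = (σ² + n·σ₀²)/(σ₀²σ²) = 21187.7772/(2499.0001·1195.7764); posterior variance σₙ² = σ₀²σ²/(σ² + n·σ₀²) = 2499.0001·1195.7764/21187.7772 = 141.036283.
Predictive variance for one new observation = σₙ² + σ² = 2499.0001·1195.7764/21187.7772 + 1195.7764 = σ²·(σ₀² + 21187.7772)/21187.7772 = 1195.7764·23686.7773/21187.7772 = 1336.812683; SD = √(1195.7764·23686.7773/21187.7772) = 36.5624.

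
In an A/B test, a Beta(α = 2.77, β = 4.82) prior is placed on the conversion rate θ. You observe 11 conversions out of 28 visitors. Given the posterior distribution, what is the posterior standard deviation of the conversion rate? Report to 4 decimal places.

0.0805

The Beta prior is conjugate to a Binomial/Bernoulli likelihood; the update adds successes to α and failures to β.
Posterior: Beta(α+k, β+n−k) = Beta(2.77+11, 4.82+17) = Beta(13.77, 21.82).
Var = αβ/((α+β)²(α+β+1)) = 13.77·21.82/(35.59²·36.59) = 0.00648291; SD = √0.00648291 = 0.0805.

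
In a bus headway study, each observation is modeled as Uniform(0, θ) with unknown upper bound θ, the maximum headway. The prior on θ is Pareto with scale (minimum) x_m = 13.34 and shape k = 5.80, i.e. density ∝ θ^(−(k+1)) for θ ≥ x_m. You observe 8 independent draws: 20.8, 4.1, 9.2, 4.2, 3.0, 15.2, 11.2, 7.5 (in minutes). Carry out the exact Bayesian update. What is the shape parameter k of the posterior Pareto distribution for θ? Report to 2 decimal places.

A Pareto(scale x_m, shape k) prior on the upper bound θ of Uniform(0, θ) is conjugate: posterior is Pareto(max(x_m, max xᵢ), k + n).
Sample maximum = 20.8; prior scale x_m = 13.34 → posterior scale = max = 20.80.
Posterior shape = 5.80 + 8 = 13.80.
Posterior shape k = 13.80.

13.80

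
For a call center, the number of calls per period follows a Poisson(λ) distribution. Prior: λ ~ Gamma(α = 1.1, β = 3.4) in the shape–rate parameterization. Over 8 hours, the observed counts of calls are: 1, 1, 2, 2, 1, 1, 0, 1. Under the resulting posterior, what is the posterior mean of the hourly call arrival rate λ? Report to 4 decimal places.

With a Gamma(shape α, rate β) prior, the Poisson likelihood is conjugate: the posterior is Gamma(α + ΣXᵢ, β + n).
Sum of counts S = 9 over n = 8 hours.
Posterior: Gamma(α+S, β+n) = Gamma(1.1+9, 3.4+8) = Gamma(10.1, 11.4).
Posterior mean = α/β = 10.1/11.4 = 0.8860.

0.8860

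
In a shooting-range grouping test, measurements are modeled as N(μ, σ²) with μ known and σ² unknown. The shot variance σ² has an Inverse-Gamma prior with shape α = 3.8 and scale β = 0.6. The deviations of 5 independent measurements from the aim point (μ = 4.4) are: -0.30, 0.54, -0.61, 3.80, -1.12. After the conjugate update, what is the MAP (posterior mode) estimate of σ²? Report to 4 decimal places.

1.2088

With known mean μ and an Inverse-Gamma(α, β) prior on σ², the Normal likelihood is conjugate: posterior is Inv-Gamma(α + n/2, β + Σ(xᵢ−μ)²/2).
Σ(xᵢ−μ)² = (-0.30)² + (0.54)² + (-0.61)² + (3.80)² + (-1.12)² = 16.4481.
Posterior: Inv-Gamma(3.8 + 5/2, 0.6 + 16.4481/2) = Inv-Gamma(6.30, 8.82405).
Mode = β/(α+1) = 8.82405/7.30 = 1.2088.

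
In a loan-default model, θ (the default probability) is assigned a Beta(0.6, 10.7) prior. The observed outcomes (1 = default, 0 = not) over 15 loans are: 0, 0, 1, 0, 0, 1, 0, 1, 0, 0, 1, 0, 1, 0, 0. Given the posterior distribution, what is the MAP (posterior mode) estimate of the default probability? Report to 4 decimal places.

0.1893

The Beta prior is conjugate to a Binomial/Bernoulli likelihood; the update adds successes to α and failures to β.
Posterior: Beta(α+k, β+n−k) = Beta(0.6+5, 10.7+10) = Beta(5.6, 20.7).
Mode of Beta(a,b) for a,b>1 is (a−1)/(a+b−2) = 4.6/24.3 = 0.1893.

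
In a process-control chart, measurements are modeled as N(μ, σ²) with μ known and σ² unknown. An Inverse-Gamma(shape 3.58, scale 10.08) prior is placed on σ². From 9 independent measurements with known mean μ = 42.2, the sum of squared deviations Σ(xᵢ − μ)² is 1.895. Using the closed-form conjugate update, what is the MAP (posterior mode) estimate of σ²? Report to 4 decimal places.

With known mean μ and an Inverse-Gamma(α, β) prior on σ², the Normal likelihood is conjugate: posterior is Inv-Gamma(α + n/2, β + Σ(xᵢ−μ)²/2).
Posterior: Inv-Gamma(3.58 + 9/2, 10.08 + 1.895/2) = Inv-Gamma(8.08, 11.0275).
Mode = β/(α+1) = 11.0275/9.08 = 1.2145.

1.2145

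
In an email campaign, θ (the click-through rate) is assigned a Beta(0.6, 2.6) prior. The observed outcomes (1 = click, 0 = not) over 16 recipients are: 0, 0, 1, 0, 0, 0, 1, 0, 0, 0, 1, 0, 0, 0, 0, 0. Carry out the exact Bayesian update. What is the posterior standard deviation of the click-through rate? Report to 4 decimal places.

0.0868

The Beta prior is conjugate to a Binomial/Bernoulli likelihood; the update adds successes to α and failures to β.
Posterior: Beta(α+k, β+n−k) = Beta(0.6+3, 2.6+13) = Beta(3.6, 15.6).
Var = αβ/((α+β)²(α+β+1)) = 3.6·15.6/(19.2²·20.2) = 0.00754177; SD = √0.00754177 = 0.0868.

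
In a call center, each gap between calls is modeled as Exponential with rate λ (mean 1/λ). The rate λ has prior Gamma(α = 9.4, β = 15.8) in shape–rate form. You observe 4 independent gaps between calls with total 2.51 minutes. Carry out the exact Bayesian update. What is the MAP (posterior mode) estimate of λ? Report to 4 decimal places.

0.6772

With a Gamma(shape α, rate β) prior on the exponential rate λ, the posterior after n observations with total T = Σxᵢ is Gamma(α+n, β+T).
Posterior: Gamma(9.4+4, 15.8+2.51) = Gamma(13.4, 18.31).
Mode = (α−1)/β = 0.6772.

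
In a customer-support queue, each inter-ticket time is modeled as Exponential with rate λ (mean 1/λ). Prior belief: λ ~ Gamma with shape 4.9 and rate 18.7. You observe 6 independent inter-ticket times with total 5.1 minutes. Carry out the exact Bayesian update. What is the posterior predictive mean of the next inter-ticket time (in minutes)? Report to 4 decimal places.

With a Gamma(shape α, rate β) prior on the exponential rate λ, the posterior after n observations with total T = Σxᵢ is Gamma(α+n, β+T).
Posterior: Gamma(4.9+6, 18.7+5.1) = Gamma(10.9, 23.8).
The predictive distribution for the next observation is Lomax; its mean is β/(α−1) = 23.8/9.9 = 2.4040.

2.4040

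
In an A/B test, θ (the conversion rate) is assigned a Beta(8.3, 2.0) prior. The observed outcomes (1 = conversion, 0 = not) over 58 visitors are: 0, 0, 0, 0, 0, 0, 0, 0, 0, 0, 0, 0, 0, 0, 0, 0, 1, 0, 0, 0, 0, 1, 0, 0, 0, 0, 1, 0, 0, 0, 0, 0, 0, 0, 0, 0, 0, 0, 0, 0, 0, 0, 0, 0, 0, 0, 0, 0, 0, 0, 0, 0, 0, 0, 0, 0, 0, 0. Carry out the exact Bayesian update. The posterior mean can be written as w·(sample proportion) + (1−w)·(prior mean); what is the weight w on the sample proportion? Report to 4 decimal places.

0.8492

The Beta prior is conjugate to a Binomial/Bernoulli likelihood; the update adds successes to α and failures to β.
Posterior mean = (α₀+k)/(α₀+β₀+n) = [n/(α₀+β₀+n)]·(k/n) + [(α₀+β₀)/(α₀+β₀+n)]·α₀/(α₀+β₀), so only n and the prior enter the weight.
The weight on the data is w = n/(α₀+β₀+n) = 58/(8.3+2.0+58) = 58/68.3 = 0.8492.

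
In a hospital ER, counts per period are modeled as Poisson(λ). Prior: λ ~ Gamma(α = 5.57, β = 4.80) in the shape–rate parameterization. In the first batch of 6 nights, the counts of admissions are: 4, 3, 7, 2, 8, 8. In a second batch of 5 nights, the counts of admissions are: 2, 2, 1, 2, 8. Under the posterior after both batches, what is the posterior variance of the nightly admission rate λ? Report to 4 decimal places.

With a Gamma(shape α, rate β) prior, the Poisson likelihood is conjugate: the posterior is Gamma(α + ΣXᵢ, β + n).
Batch 1: sum of counts S = 32 over n = 6 nights.
After batch 1: Gamma(α+S, β+n) = Gamma(5.57+32, 4.80+6) = Gamma(37.57, 10.80).
Batch 2: sum of counts S = 15 over n = 5 nights.
After batch 2: Gamma(α+S, β+n) = Gamma(37.57+15, 10.80+5) = Gamma(52.57, 15.80).
Var = α/β² = 52.57/15.80² = 0.2106.

0.2106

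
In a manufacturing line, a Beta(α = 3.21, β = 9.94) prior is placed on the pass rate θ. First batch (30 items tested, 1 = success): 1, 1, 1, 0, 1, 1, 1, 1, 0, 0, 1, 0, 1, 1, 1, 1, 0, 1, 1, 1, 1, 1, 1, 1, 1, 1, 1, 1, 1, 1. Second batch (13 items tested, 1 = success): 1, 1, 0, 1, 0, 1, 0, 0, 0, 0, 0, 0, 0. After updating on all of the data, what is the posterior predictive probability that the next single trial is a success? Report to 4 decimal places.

The Beta prior is conjugate to a Binomial/Bernoulli likelihood; the update adds successes to α and failures to β.
After batch 1: Beta(3.21+25, 9.94+5) = Beta(28.21, 14.94).
After batch 2: Beta(28.21+4, 14.94+9) = Beta(32.21, 23.94).
For a single future Bernoulli trial, P(success | data) = α/(α+β) = 0.5736.

0.5736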